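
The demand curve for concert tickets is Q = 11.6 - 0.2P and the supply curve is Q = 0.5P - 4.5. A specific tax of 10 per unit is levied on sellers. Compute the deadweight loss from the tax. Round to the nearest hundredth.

Rewriting demand in inverse form: P = 58 - 5Q.
Rewriting supply in inverse form: P = 9 + 2Q.
Pre-tax equilibrium: 58 - 5Q = 9 + 2Q gives Q* = 7, P* = 23.
With the tax, sellers need 10 more per unit: 58 - 5Q = 9 + 2Q + 10, so Q_t = 5.5714. Buyers pay P_b = 30.1429; sellers receive P_s = P_b - 10 = 20.1429.
The welfare triangle lost has base Q* - Q_t = 1.4286 and height t = 10, so DWL = (1/2)(1.4286)(10) = 7.1429.

7.14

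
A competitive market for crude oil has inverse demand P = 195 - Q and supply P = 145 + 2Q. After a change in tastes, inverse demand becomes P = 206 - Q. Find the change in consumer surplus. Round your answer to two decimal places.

Initial equilibrium: Q_0 = 16.6667, P_0 = 178.3333; CS_0 = (1/2)(16.6667)(16.6667) = 138.8889, PS_0 = (1/2)(16.6667)(33.3333) = 277.7778.
New equilibrium: 206 - Q = 145 + 2Q gives Q_1 = 20.3333, P_1 = 185.6667; CS_1 = 206.7222, PS_1 = 413.4444.
Change in consumer surplus = 206.7222 - 138.8889 = 67.8333.

67.83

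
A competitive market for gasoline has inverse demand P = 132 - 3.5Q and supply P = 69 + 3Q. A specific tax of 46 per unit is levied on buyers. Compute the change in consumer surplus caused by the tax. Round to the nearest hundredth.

Without the tax, 132 - 3.5Q = 69 + 3Q so Q* = 9.6923 and P* = 98.0769.
A tax on buyers shifts demand down by 46: (132 - 46) - 3.5Q = 69 + 3Q, so Q_t = 2.6154. Buyers pay P_b = 122.8462; sellers receive P_s = P_b - 46 = 76.8462.
CS falls from (1/2)(9.6923)(33.9231) = 164.3964 to (1/2)(2.6154)(9.1538) = 11.9704, a change of -152.426.

-152.43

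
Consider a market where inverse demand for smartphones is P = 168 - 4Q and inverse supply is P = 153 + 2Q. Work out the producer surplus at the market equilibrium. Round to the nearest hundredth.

6.25

Equilibrium: 168 - 4Q = 153 + 2Q, so Q* = 2.5 and P* = 158.
PS is the area between P* and the supply curve from 0 to Q*: (1/2)(2.5)(5) = 6.25.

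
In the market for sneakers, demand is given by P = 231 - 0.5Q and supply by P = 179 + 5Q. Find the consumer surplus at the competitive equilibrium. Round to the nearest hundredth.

Set 231 - 0.5Q = 179 + 5Q, which gives 52 = 5.5Q, so Q* = 9.4545 and P* = 231 - 0.5(9.4545) = 226.2727.
The demand choke price is 231, so CS = (1/2)(Q*)(231 - P*) = (1/2)(9.4545)(4.7273) = 22.3471.

22.35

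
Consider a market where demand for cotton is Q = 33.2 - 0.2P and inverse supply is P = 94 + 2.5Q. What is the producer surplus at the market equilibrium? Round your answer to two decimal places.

115.20

Rewriting demand in inverse form: P = 166 - 5Q.
Setting demand equal to supply, 72 = 7.5Q, so Q* = 9.6 and P* = 118.
Producer surplus is the triangle above supply below P*: (1/2)(9.6)(118 - 94) = (1/2)(9.6)(24) = 115.2.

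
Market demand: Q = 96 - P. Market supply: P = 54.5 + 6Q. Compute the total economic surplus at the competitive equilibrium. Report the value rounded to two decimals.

123.02

Rewriting demand in inverse form: P = 96 - Q.
Equilibrium: 96 - Q = 54.5 + 6Q, so Q* = 5.9286 and P* = 90.0714.
Total surplus is the full triangle between the curves from 0 to Q*: (1/2)(5.9286)(96 - 54.5) = 123.0179.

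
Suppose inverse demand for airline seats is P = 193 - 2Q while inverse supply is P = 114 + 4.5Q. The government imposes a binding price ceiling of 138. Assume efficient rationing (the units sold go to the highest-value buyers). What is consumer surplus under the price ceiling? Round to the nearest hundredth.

264.89

Without the control, 193 - 2Q = 114 + 4.5Q so Q* = 12.1538 and P* = 168.6923.
At the ceiling price 138, quantity supplied is (138 - 114)/4.5 = 5.3333; supply is the short side, so Q = 5.3333 trades at P = 138.
The demand price at Q = 5.3333 is 182.3333. CS is the trapezoid between demand and 138 over [0, 5.3333]: (1/2)[(193 - 138) + (182.3333 - 138)](5.3333) = 264.8889.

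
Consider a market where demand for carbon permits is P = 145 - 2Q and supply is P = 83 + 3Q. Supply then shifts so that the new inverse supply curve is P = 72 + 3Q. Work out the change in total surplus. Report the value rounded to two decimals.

148.50

Initial equilibrium: Q_0 = 12.4, P_0 = 120.2; CS_0 = (1/2)(12.4)(24.8) = 153.76, PS_0 = (1/2)(12.4)(37.2) = 230.64.
New equilibrium: 145 - 2Q = 72 + 3Q gives Q_1 = 14.6, P_1 = 115.8; CS_1 = 213.16, PS_1 = 319.74.
Change in total surplus = (213.16 + 319.74) - (153.76 + 230.64) = 148.5.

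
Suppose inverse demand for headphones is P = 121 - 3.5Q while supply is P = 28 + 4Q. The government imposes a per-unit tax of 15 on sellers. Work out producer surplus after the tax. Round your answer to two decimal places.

Pre-tax equilibrium: 121 - 3.5Q = 28 + 4Q gives Q* = 12.4, P* = 77.6.
With the tax, sellers need 15 more per unit: 121 - 3.5Q = 28 + 4Q + 15, so Q_t = 10.4. Buyers pay P_b = 84.6; sellers receive P_s = P_b - 15 = 69.6.
PS = (1/2)(Q_t)(P_s - 28) = (1/2)(10.4)(41.6) = 216.32.

216.32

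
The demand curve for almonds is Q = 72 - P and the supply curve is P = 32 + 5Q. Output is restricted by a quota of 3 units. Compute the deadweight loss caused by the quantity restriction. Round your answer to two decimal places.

Rewriting demand in inverse form: P = 72 - Q.
Without the quota, 72 - Q = 32 + 5Q gives Q* = 6.6667.
At Q = 3 the demand price is 72 - (3) = 69 and the supply price is 32 + 5(3) = 47.
Deadweight loss is the triangle between the curves from 3 to 6.6667: (1/2)(69 - 47)(6.6667 - 3) = 40.3333.

40.33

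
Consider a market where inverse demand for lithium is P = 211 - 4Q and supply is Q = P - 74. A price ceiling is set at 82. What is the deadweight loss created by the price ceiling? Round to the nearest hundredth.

940.90

Rewriting supply in inverse form: P = 74 + Q.
Without the control, 211 - 4Q = 74 + Q so Q* = 27.4 and P* = 101.4.
At P = 82, sellers supply (82 - 74)/1 = 8 while buyers want more, so the quantity traded is 8 at price 82.
At Q = 8 the demand price is 179 and the supply price is 82. Deadweight loss is the triangle between the curves from 8 to 27.4: (1/2)(179 - 82)(27.4 - 8) = 940.9.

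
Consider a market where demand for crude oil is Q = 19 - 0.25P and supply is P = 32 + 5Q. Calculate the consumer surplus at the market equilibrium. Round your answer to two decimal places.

Rewriting demand in inverse form: P = 76 - 4Q.
Set 76 - 4Q = 32 + 5Q, which gives 44 = 9Q, so Q* = 4.8889 and P* = 76 - 4(4.8889) = 56.4444.
CS is the area between the demand curve and P* from 0 to Q*: (1/2)(4.8889)(19.5556) = 47.8025.

47.80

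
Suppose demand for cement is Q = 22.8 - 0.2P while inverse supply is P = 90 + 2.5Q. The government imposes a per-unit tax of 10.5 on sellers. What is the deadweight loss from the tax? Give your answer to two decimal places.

Rewriting demand in inverse form: P = 114 - 5Q.
Pre-tax equilibrium: 114 - 5Q = 90 + 2.5Q gives Q* = 3.2, P* = 98.
With the tax, sellers need 10.5 more per unit: 114 - 5Q = 90 + 2.5Q + 10.5, so Q_t = 1.8. Buyers pay P_b = 105; sellers receive P_s = P_b - 10.5 = 94.5.
The welfare triangle lost has base Q* - Q_t = 1.4 and height t = 10.5, so DWL = (1/2)(1.4)(10.5) = 7.35.

7.35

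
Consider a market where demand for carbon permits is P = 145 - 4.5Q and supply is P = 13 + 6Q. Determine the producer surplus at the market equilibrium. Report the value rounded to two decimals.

474.12

Setting demand equal to supply, 132 = 10.5Q, so Q* = 12.5714 and P* = 88.4286.
Producer surplus is the triangle above supply below P*: (1/2)(12.5714)(88.4286 - 13) = (1/2)(12.5714)(75.4286) = 474.1224.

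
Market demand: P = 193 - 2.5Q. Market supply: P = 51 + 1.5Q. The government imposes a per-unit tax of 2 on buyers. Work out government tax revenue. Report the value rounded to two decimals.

70.00

Without the tax, 193 - 2.5Q = 51 + 1.5Q so Q* = 35.5 and P* = 104.25.
A tax on buyers shifts demand down by 2: (193 - 2) - 2.5Q = 51 + 1.5Q, so Q_t = 35. Buyers pay P_b = 105.5; sellers receive P_s = P_b - 2 = 103.5.
Tax revenue = t x Q_t = 2 x 35 = 70.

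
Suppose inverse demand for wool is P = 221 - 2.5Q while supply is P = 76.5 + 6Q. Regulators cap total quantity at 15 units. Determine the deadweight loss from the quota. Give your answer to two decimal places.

17.00

Without the quota, 221 - 2.5Q = 76.5 + 6Q gives Q* = 17.
At Q = 15 the demand price is 221 - 2.5(15) = 183.5 and the supply price is 76.5 + 6(15) = 166.5.
Deadweight loss is the triangle between the curves from 15 to 17: (1/2)(183.5 - 166.5)(17 - 15) = 17.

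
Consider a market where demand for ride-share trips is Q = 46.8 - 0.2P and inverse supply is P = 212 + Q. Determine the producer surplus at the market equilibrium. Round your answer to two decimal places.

6.72

Rewriting demand in inverse form: P = 234 - 5Q.
Setting demand equal to supply, 22 = 6Q, so Q* = 3.6667 and P* = 215.6667.
PS is the area between P* and the supply curve from 0 to Q*: (1/2)(3.6667)(3.6667) = 6.7222.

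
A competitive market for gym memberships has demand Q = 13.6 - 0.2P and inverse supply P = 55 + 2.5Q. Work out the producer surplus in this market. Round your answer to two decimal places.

3.76

Rewriting demand in inverse form: P = 68 - 5Q.
Setting demand equal to supply, 13 = 7.5Q, so Q* = 1.7333 and P* = 59.3333.
The supply curve's price intercept is 55, so PS = (1/2)(Q*)(P* - 55) = (1/2)(1.7333)(4.3333) = 3.7556.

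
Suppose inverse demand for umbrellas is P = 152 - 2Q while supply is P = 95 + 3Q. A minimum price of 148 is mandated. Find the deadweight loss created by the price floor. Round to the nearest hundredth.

Without the control, 152 - 2Q = 95 + 3Q so Q* = 11.4 and P* = 129.2.
At P = 148, buyers demand (152 - 148)/2 = 2 while sellers would supply more, so the quantity traded is 2 at price 148.
The lost-trades triangle has base Q* - 2 = 9.4 and height equal to the gap between the curves at Q = 2, which is 148 - 101 = 47. DWL = (1/2)(9.4)(47) = 220.9.

220.90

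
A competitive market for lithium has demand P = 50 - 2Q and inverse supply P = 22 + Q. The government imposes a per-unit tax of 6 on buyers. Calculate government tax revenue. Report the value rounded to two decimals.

44.00

Without the tax, 50 - 2Q = 22 + Q so Q* = 9.3333 and P* = 31.3333.
A tax on buyers shifts demand down by 6: (50 - 6) - 2Q = 22 + Q, so Q_t = 7.3333. Buyers pay P_b = 35.3333; sellers receive P_s = P_b - 6 = 29.3333.
Revenue is the tax times quantity traded: 6 x 7.3333 = 44.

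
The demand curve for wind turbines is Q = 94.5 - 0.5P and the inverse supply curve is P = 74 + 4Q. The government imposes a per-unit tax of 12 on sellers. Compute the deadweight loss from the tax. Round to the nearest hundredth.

12.00

Rewriting demand in inverse form: P = 189 - 2Q.
Without the tax, 189 - 2Q = 74 + 4Q so Q* = 19.1667 and P* = 150.6667.
A tax on sellers shifts supply up by 12: 189 - 2Q = 74 + 4Q + 12, so Q_t = 17.1667. Buyers pay P_b = 154.6667; sellers receive P_s = P_b - 12 = 142.6667.
The welfare triangle lost has base Q* - Q_t = 2 and height t = 12, so DWL = (1/2)(2)(12) = 12.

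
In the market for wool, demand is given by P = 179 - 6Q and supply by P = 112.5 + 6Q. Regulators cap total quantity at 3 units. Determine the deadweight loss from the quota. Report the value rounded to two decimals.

Unrestricted equilibrium: Q* = (179 - 112.5)/(6 + 6) = 5.5417.
At Q = 3 the demand price is 179 - 6(3) = 161 and the supply price is 112.5 + 6(3) = 130.5.
DWL = (1/2)(gap between curves at 3) x (Q* - 3) = (1/2)(30.5)(2.5417) = 38.7604.

38.76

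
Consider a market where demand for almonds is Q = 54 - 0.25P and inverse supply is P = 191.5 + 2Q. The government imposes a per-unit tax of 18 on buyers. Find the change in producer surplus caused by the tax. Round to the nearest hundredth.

-15.50

Rewriting demand in inverse form: P = 216 - 4Q.
Pre-tax equilibrium: 216 - 4Q = 191.5 + 2Q gives Q* = 4.0833, P* = 199.6667.
With the tax, buyers' net willingness to pay falls by 18: (216 - 18) - 4Q = 191.5 + 2Q, so Q_t = 1.0833. Buyers pay P_b = 211.6667; sellers receive P_s = P_b - 18 = 193.6667.
Producers lose the trapezoid between P_s and P* out to Q_t plus the triangle from Q_t to Q*: change in PS = 1.1736 - 16.6736 = -15.5.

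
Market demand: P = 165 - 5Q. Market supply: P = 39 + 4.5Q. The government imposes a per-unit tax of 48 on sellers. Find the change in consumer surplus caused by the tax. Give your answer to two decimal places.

Pre-tax equilibrium: 165 - 5Q = 39 + 4.5Q gives Q* = 13.2632, P* = 98.6842.
With the tax, sellers need 48 more per unit: 165 - 5Q = 39 + 4.5Q + 48, so Q_t = 8.2105. Buyers pay P_b = 123.9474; sellers receive P_s = P_b - 48 = 75.9474.
CS falls from (1/2)(13.2632)(66.3158) = 439.7784 to (1/2)(8.2105)(41.0526) = 168.5319, a change of -271.2465.

-271.25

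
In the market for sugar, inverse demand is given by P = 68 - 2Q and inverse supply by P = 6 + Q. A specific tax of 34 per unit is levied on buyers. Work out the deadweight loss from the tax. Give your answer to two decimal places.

192.67

Pre-tax equilibrium: 68 - 2Q = 6 + Q gives Q* = 20.6667, P* = 26.6667.
A tax on buyers shifts demand down by 34: (68 - 34) - 2Q = 6 + Q, so Q_t = 9.3333. Buyers pay P_b = 49.3333; sellers receive P_s = P_b - 34 = 15.3333.
Deadweight loss is the triangle between the curves from Q_t to Q*: (1/2)(20.6667 - 9.3333)(34) = 192.6667.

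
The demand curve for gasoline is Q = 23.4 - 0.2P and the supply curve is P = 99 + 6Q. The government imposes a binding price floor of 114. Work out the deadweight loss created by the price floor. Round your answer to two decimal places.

Rewriting demand in inverse form: P = 117 - 5Q.
Free-market equilibrium: 117 - 5Q = 99 + 6Q gives Q* = 1.6364, P* = 108.8182.
At P = 114, buyers demand (117 - 114)/5 = 0.6 while sellers would supply more, so the quantity traded is 0.6 at price 114.
At Q = 0.6 the demand price is 114 and the supply price is 102.6. Deadweight loss is the triangle between the curves from 0.6 to 1.6364: (1/2)(114 - 102.6)(1.6364 - 0.6) = 5.9073.

5.91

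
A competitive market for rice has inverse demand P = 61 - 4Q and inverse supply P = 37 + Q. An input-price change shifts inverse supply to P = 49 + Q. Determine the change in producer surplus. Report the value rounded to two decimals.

-8.64

Initial equilibrium: Q_0 = 4.8, P_0 = 41.8; CS_0 = (1/2)(4.8)(19.2) = 46.08, PS_0 = (1/2)(4.8)(4.8) = 11.52.
New equilibrium: 61 - 4Q = 49 + Q gives Q_1 = 2.4, P_1 = 51.4; CS_1 = 11.52, PS_1 = 2.88.
Change in producer surplus = 2.88 - 11.52 = -8.64.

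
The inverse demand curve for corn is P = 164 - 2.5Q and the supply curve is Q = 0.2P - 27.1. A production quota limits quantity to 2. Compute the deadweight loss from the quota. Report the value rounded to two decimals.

Rewriting supply in inverse form: P = 135.5 + 5Q.
Unrestricted equilibrium: Q* = (164 - 135.5)/(2.5 + 5) = 3.8.
At Q = 2 the demand price is 164 - 2.5(2) = 159 and the supply price is 135.5 + 5(2) = 145.5.
DWL = (1/2)(gap between curves at 2) x (Q* - 2) = (1/2)(13.5)(1.8) = 12.15.

12.15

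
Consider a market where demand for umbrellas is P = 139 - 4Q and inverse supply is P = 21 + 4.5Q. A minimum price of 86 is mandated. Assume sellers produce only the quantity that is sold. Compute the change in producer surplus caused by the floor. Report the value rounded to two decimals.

Free-market equilibrium: 139 - 4Q = 21 + 4.5Q gives Q* = 13.8824, P* = 83.4706.
At the floor price 86, quantity demanded is (139 - 86)/4 = 13.25; demand is the short side, so Q = 13.25 trades at P = 86.
PS goes from (1/2)(13.8824)(62.4706) = 433.6194 to 466.2344 (computed as (86 - 21)(13.25) - (1/2)(4.5)(13.25)^2), a change of 32.615.

32.61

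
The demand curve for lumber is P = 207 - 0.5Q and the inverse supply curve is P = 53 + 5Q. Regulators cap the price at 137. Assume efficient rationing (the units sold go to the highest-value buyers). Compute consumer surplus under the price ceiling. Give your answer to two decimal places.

Free-market equilibrium: 207 - 0.5Q = 53 + 5Q gives Q* = 28, P* = 193.
At the ceiling price 137, quantity supplied is (137 - 53)/5 = 16.8; supply is the short side, so Q = 16.8 trades at P = 137.
The demand price at Q = 16.8 is 198.6. CS is the trapezoid between demand and 137 over [0, 16.8]: (1/2)[(207 - 137) + (198.6 - 137)](16.8) = 1105.44.

1105.44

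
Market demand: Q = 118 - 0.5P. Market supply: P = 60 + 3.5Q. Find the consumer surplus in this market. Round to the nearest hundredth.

Rewriting demand in inverse form: P = 236 - 2Q.
Equilibrium: 236 - 2Q = 60 + 3.5Q, so Q* = 32 and P* = 172.
Consumer surplus is the triangle under demand above P*: (1/2)(32)(236 - 172) = (1/2)(32)(64) = 1024.

1024.00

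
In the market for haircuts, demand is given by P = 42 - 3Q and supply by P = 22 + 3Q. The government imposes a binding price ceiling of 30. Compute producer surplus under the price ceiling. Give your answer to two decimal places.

Without the control, 42 - 3Q = 22 + 3Q so Q* = 3.3333 and P* = 32.
At the ceiling price 30, quantity supplied is (30 - 22)/3 = 2.6667; supply is the short side, so Q = 2.6667 trades at P = 30.
PS is the triangle above supply below 30: (1/2)(2.6667)(30 - 22) = 10.6667.

10.67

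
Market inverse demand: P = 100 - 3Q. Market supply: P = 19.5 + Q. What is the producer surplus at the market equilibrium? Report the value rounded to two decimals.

202.51

Set 100 - 3Q = 19.5 + Q, which gives 80.5 = 4Q, so Q* = 20.125 and P* = 100 - 3(20.125) = 39.625.
The supply curve's price intercept is 19.5, so PS = (1/2)(Q*)(P* - 19.5) = (1/2)(20.125)(20.125) = 202.5078.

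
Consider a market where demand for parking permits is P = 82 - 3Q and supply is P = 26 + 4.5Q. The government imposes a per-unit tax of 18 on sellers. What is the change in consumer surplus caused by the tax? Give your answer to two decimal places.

Pre-tax equilibrium: 82 - 3Q = 26 + 4.5Q gives Q* = 7.4667, P* = 59.6.
With the tax, sellers need 18 more per unit: 82 - 3Q = 26 + 4.5Q + 18, so Q_t = 5.0667. Buyers pay P_b = 66.8; sellers receive P_s = P_b - 18 = 48.8.
Consumers lose the trapezoid between P* and P_b out to Q_t plus the triangle from Q_t to Q*: change in CS = 38.5067 - 83.6267 = -45.12.

-45.12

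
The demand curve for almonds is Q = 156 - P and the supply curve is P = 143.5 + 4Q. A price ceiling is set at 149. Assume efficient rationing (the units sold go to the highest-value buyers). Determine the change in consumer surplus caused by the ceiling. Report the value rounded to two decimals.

Rewriting demand in inverse form: P = 156 - Q.
Without the control, 156 - Q = 143.5 + 4Q so Q* = 2.5 and P* = 153.5.
At P = 149, sellers supply (149 - 143.5)/4 = 1.375 while buyers want more, so the quantity traded is 1.375 at price 149.
CS goes from (1/2)(2.5)(2.5) = 3.125 to 8.6797 (computed as (156 - 149)(1.375) - (1/2)(1)(1.375)^2), a change of 5.5547.

5.55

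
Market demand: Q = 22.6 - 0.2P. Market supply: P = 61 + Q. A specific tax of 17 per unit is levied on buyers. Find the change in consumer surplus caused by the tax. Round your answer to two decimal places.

Rewriting demand in inverse form: P = 113 - 5Q.
Pre-tax equilibrium: 113 - 5Q = 61 + Q gives Q* = 8.6667, P* = 69.6667.
With the tax, buyers' net willingness to pay falls by 17: (113 - 17) - 5Q = 61 + Q, so Q_t = 5.8333. Buyers pay P_b = 83.8333; sellers receive P_s = P_b - 17 = 66.8333.
Consumers lose the trapezoid between P* and P_b out to Q_t plus the triangle from Q_t to Q*: change in CS = 85.0694 - 187.7778 = -102.7083.

-102.71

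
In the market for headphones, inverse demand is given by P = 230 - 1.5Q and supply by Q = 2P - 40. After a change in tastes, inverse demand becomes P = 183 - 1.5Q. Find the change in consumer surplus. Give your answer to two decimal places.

Rewriting supply in inverse form: P = 20 + 0.5Q.
Initial equilibrium: Q_0 = 105, P_0 = 72.5; CS_0 = (1/2)(105)(157.5) = 8268.75, PS_0 = (1/2)(105)(52.5) = 2756.25.
New equilibrium: 183 - 1.5Q = 20 + 0.5Q gives Q_1 = 81.5, P_1 = 60.75; CS_1 = 4981.6875, PS_1 = 1660.5625.
Change in consumer surplus = 4981.6875 - 8268.75 = -3287.0625.

-3287.06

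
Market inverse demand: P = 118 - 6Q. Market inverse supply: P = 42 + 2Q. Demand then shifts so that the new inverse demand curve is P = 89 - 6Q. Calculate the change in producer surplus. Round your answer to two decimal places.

Initial equilibrium: Q_0 = 9.5, P_0 = 61; CS_0 = (1/2)(9.5)(57) = 270.75, PS_0 = (1/2)(9.5)(19) = 90.25.
New equilibrium: 89 - 6Q = 42 + 2Q gives Q_1 = 5.875, P_1 = 53.75; CS_1 = 103.5469, PS_1 = 34.5156.
Change in producer surplus = 34.5156 - 90.25 = -55.7344.

-55.73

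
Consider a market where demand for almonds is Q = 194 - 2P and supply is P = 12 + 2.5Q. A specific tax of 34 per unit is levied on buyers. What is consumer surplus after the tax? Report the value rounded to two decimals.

72.25

Rewriting demand in inverse form: P = 97 - 0.5Q.
Without the tax, 97 - 0.5Q = 12 + 2.5Q so Q* = 28.3333 and P* = 82.8333.
With the tax, buyers' net willingness to pay falls by 34: (97 - 34) - 0.5Q = 12 + 2.5Q, so Q_t = 17. Buyers pay P_b = 88.5; sellers receive P_s = P_b - 34 = 54.5.
Consumer surplus is the triangle under demand above P_b: (1/2)(17)(97 - 88.5) = 72.25.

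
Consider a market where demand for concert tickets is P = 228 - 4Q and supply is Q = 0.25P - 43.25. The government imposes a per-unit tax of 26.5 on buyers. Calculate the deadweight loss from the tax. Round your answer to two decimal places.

43.89

Rewriting supply in inverse form: P = 173 + 4Q.
Without the tax, 228 - 4Q = 173 + 4Q so Q* = 6.875 and P* = 200.5.
With the tax, buyers' net willingness to pay falls by 26.5: (228 - 26.5) - 4Q = 173 + 4Q, so Q_t = 3.5625. Buyers pay P_b = 213.75; sellers receive P_s = P_b - 26.5 = 187.25.
Deadweight loss is the triangle between the curves from Q_t to Q*: (1/2)(6.875 - 3.5625)(26.5) = 43.8906.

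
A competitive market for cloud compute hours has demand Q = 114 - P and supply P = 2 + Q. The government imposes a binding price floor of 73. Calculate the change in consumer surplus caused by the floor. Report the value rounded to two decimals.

Rewriting demand in inverse form: P = 114 - Q.
Free-market equilibrium: 114 - Q = 2 + Q gives Q* = 56, P* = 58.
At P = 73, buyers demand (114 - 73)/1 = 41 while sellers would supply more, so the quantity traded is 41 at price 73.
CS goes from (1/2)(56)(56) = 1568 to 840.5 (computed as (114 - 73)(41) - (1/2)(1)(41)^2), a change of -727.5.

-727.50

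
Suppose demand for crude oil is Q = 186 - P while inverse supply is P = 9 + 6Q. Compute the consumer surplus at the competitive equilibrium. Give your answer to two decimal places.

319.68

Rewriting demand in inverse form: P = 186 - Q.
Set 186 - Q = 9 + 6Q, which gives 177 = 7Q, so Q* = 25.2857 and P* = 186 - (25.2857) = 160.7143.
The demand choke price is 186, so CS = (1/2)(Q*)(186 - P*) = (1/2)(25.2857)(25.2857) = 319.6837.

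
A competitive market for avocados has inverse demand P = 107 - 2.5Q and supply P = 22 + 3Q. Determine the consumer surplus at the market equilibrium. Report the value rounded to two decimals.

298.55

Setting demand equal to supply, 85 = 5.5Q, so Q* = 15.4545 and P* = 68.3636.
CS is the area between the demand curve and P* from 0 to Q*: (1/2)(15.4545)(38.6364) = 298.5537.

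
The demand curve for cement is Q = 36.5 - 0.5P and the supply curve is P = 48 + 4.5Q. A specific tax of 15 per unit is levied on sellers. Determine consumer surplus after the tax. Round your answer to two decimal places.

Rewriting demand in inverse form: P = 73 - 2Q.
Without the tax, 73 - 2Q = 48 + 4.5Q so Q* = 3.8462 and P* = 65.3077.
A tax on sellers shifts supply up by 15: 73 - 2Q = 48 + 4.5Q + 15, so Q_t = 1.5385. Buyers pay P_b = 69.9231; sellers receive P_s = P_b - 15 = 54.9231.
CS = (1/2)(Q_t)(73 - P_b) = (1/2)(1.5385)(3.0769) = 2.3669.

2.37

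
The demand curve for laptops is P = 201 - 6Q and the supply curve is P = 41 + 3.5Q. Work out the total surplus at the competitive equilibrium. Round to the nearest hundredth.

1347.37

Equilibrium: 201 - 6Q = 41 + 3.5Q, so Q* = 16.8421 and P* = 99.9474.
Total surplus is the full triangle between the curves from 0 to Q*: (1/2)(16.8421)(201 - 41) = 1347.3684.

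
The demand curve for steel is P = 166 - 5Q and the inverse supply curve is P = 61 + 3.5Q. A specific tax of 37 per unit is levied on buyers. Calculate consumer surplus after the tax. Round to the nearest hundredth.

160.00

Without the tax, 166 - 5Q = 61 + 3.5Q so Q* = 12.3529 and P* = 104.2353.
With the tax, buyers' net willingness to pay falls by 37: (166 - 37) - 5Q = 61 + 3.5Q, so Q_t = 8. Buyers pay P_b = 126; sellers receive P_s = P_b - 37 = 89.
CS = (1/2)(Q_t)(166 - P_b) = (1/2)(8)(40) = 160.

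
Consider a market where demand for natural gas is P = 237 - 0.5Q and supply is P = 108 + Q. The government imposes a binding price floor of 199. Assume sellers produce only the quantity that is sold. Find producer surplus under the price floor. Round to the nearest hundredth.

4028.00

Free-market equilibrium: 237 - 0.5Q = 108 + Q gives Q* = 86, P* = 194.
At P = 199, buyers demand (237 - 199)/0.5 = 76 while sellers would supply more, so the quantity traded is 76 at price 199.
The supply price at Q = 76 is 184. PS is the trapezoid between 199 and supply over [0, 76]: (1/2)[(199 - 108) + (199 - 184)](76) = 4028.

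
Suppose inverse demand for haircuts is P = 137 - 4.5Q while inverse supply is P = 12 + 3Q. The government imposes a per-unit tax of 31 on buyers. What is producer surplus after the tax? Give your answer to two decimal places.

Pre-tax equilibrium: 137 - 4.5Q = 12 + 3Q gives Q* = 16.6667, P* = 62.
A tax on buyers shifts demand down by 31: (137 - 31) - 4.5Q = 12 + 3Q, so Q_t = 12.5333. Buyers pay P_b = 80.6; sellers receive P_s = P_b - 31 = 49.6.
PS = (1/2)(Q_t)(P_s - 12) = (1/2)(12.5333)(37.6) = 235.6267.

235.63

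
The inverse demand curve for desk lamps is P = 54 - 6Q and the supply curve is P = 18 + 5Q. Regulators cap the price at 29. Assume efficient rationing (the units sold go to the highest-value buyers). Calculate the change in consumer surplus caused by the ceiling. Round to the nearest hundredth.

8.35

Free-market equilibrium: 54 - 6Q = 18 + 5Q gives Q* = 3.2727, P* = 34.3636.
At P = 29, sellers supply (29 - 18)/5 = 2.2 while buyers want more, so the quantity traded is 2.2 at price 29.
CS goes from (1/2)(3.2727)(19.6364) = 32.1322 to 40.48 (computed as (54 - 29)(2.2) - (1/2)(6)(2.2)^2), a change of 8.3478.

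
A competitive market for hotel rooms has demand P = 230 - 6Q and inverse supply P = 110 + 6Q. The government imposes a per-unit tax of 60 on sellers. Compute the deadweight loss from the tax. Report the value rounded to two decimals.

150.00

Pre-tax equilibrium: 230 - 6Q = 110 + 6Q gives Q* = 10, P* = 170.
A tax on sellers shifts supply up by 60: 230 - 6Q = 110 + 6Q + 60, so Q_t = 5. Buyers pay P_b = 200; sellers receive P_s = P_b - 60 = 140.
Deadweight loss is the triangle between the curves from Q_t to Q*: (1/2)(10 - 5)(60) = 150.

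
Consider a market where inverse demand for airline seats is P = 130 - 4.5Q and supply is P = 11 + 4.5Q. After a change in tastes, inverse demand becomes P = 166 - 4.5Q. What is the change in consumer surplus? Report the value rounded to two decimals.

274.00

Initial equilibrium: Q_0 = 13.2222, P_0 = 70.5; CS_0 = (1/2)(13.2222)(59.5) = 393.3611, PS_0 = (1/2)(13.2222)(59.5) = 393.3611.
New equilibrium: 166 - 4.5Q = 11 + 4.5Q gives Q_1 = 17.2222, P_1 = 88.5; CS_1 = 667.3611, PS_1 = 667.3611.
Change in consumer surplus = 667.3611 - 393.3611 = 274.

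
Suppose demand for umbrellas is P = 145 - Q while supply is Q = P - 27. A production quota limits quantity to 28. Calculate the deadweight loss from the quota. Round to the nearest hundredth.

Rewriting supply in inverse form: P = 27 + Q.
Without the quota, 145 - Q = 27 + Q gives Q* = 59.
At Q = 28 the demand price is 145 - (28) = 117 and the supply price is 27 + (28) = 55.
DWL = (1/2)(gap between curves at 28) x (Q* - 28) = (1/2)(62)(31) = 961.

961.00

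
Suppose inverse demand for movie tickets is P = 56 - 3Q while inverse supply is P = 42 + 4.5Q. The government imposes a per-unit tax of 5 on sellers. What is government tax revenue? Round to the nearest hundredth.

6.00

Pre-tax equilibrium: 56 - 3Q = 42 + 4.5Q gives Q* = 1.8667, P* = 50.4.
With the tax, sellers need 5 more per unit: 56 - 3Q = 42 + 4.5Q + 5, so Q_t = 1.2. Buyers pay P_b = 52.4; sellers receive P_s = P_b - 5 = 47.4.
Revenue is the tax times quantity traded: 5 x 1.2 = 6.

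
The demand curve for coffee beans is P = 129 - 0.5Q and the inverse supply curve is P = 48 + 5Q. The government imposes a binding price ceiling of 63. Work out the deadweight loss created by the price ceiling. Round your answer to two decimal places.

Free-market equilibrium: 129 - 0.5Q = 48 + 5Q gives Q* = 14.7273, P* = 121.6364.
At the ceiling price 63, quantity supplied is (63 - 48)/5 = 3; supply is the short side, so Q = 3 trades at P = 63.
The lost-trades triangle has base Q* - 3 = 11.7273 and height equal to the gap between the curves at Q = 3, which is 127.5 - 63 = 64.5. DWL = (1/2)(11.7273)(64.5) = 378.2045.

378.20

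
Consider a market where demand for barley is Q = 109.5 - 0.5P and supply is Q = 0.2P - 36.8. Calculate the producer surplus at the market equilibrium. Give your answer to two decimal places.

Rewriting demand in inverse form: P = 219 - 2Q.
Rewriting supply in inverse form: P = 184 + 5Q.
Equilibrium: 219 - 2Q = 184 + 5Q, so Q* = 5 and P* = 209.
The supply curve's price intercept is 184, so PS = (1/2)(Q*)(P* - 184) = (1/2)(5)(25) = 62.5.

62.50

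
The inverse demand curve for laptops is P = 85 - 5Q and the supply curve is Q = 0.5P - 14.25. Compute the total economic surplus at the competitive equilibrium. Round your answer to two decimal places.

Rewriting supply in inverse form: P = 28.5 + 2Q.
Equilibrium: 85 - 5Q = 28.5 + 2Q, so Q* = 8.0714 and P* = 44.6429.
CS = (1/2)(8.0714)(40.3571) = 162.8699 and PS = (1/2)(8.0714)(16.1429) = 65.148, so total surplus = 228.0179.

228.02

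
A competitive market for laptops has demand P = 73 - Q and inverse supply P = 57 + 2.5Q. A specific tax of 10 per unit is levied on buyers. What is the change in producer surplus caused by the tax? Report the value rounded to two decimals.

Without the tax, 73 - Q = 57 + 2.5Q so Q* = 4.5714 and P* = 68.4286.
With the tax, buyers' net willingness to pay falls by 10: (73 - 10) - Q = 57 + 2.5Q, so Q_t = 1.7143. Buyers pay P_b = 71.2857; sellers receive P_s = P_b - 10 = 61.2857.
PS falls from (1/2)(4.5714)(11.4286) = 26.1224 to (1/2)(1.7143)(4.2857) = 3.6735, a change of -22.449.

-22.45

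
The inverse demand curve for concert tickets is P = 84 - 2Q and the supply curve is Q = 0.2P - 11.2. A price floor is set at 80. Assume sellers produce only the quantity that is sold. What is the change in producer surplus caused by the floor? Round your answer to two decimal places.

-2.00

Rewriting supply in inverse form: P = 56 + 5Q.
Without the control, 84 - 2Q = 56 + 5Q so Q* = 4 and P* = 76.
At the floor price 80, quantity demanded is (84 - 80)/2 = 2; demand is the short side, so Q = 2 trades at P = 80.
PS goes from (1/2)(4)(20) = 40 to 38 (computed as (80 - 56)(2) - (1/2)(5)(2)^2), a change of -2.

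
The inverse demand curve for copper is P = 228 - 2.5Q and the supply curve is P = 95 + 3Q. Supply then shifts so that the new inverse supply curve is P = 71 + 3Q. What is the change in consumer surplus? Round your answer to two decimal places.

Initial equilibrium: Q_0 = 24.1818, P_0 = 167.5455; CS_0 = (1/2)(24.1818)(60.4545) = 730.9504, PS_0 = (1/2)(24.1818)(72.5455) = 877.1405.
New equilibrium: 228 - 2.5Q = 71 + 3Q gives Q_1 = 28.5455, P_1 = 156.6364; CS_1 = 1018.5537, PS_1 = 1222.2645.
Change in consumer surplus = 1018.5537 - 730.9504 = 287.6033.

287.60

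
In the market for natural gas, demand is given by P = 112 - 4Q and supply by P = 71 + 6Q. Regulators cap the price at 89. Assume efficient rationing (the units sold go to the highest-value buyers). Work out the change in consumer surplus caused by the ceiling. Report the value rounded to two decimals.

Without the control, 112 - 4Q = 71 + 6Q so Q* = 4.1 and P* = 95.6.
At P = 89, sellers supply (89 - 71)/6 = 3 while buyers want more, so the quantity traded is 3 at price 89.
CS goes from (1/2)(4.1)(16.4) = 33.62 to 51 (computed as (112 - 89)(3) - (1/2)(4)(3)^2), a change of 17.38.

17.38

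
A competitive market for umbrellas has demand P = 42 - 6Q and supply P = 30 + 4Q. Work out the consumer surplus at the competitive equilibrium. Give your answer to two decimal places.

Set 42 - 6Q = 30 + 4Q, which gives 12 = 10Q, so Q* = 1.2 and P* = 42 - 6(1.2) = 34.8.
CS is the area between the demand curve and P* from 0 to Q*: (1/2)(1.2)(7.2) = 4.32.

4.32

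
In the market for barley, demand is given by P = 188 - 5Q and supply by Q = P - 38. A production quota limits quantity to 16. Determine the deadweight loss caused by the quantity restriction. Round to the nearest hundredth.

Rewriting supply in inverse form: P = 38 + Q.
Unrestricted equilibrium: Q* = (188 - 38)/(5 + 1) = 25.
At Q = 16 the demand price is 188 - 5(16) = 108 and the supply price is 38 + (16) = 54.
Deadweight loss is the triangle between the curves from 16 to 25: (1/2)(108 - 54)(25 - 16) = 243.

243.00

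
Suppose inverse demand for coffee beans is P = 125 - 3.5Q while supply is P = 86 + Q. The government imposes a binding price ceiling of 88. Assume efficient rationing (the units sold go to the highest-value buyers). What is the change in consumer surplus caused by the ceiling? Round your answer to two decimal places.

Without the control, 125 - 3.5Q = 86 + Q so Q* = 8.6667 and P* = 94.6667.
At P = 88, sellers supply (88 - 86)/1 = 2 while buyers want more, so the quantity traded is 2 at price 88.
CS goes from (1/2)(8.6667)(30.3333) = 131.4444 to 67 (computed as (125 - 88)(2) - (1/2)(3.5)(2)^2), a change of -64.4444.

-64.44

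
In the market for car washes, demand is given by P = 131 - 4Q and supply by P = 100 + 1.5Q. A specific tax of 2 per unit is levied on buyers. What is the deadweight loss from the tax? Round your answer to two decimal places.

Pre-tax equilibrium: 131 - 4Q = 100 + 1.5Q gives Q* = 5.6364, P* = 108.4545.
A tax on buyers shifts demand down by 2: (131 - 2) - 4Q = 100 + 1.5Q, so Q_t = 5.2727. Buyers pay P_b = 109.9091; sellers receive P_s = P_b - 2 = 107.9091.
Deadweight loss is the triangle between the curves from Q_t to Q*: (1/2)(5.6364 - 5.2727)(2) = 0.3636.

0.36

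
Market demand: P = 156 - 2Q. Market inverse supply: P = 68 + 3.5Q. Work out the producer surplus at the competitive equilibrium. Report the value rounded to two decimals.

Set 156 - 2Q = 68 + 3.5Q, which gives 88 = 5.5Q, so Q* = 16 and P* = 156 - 2(16) = 124.
The supply curve's price intercept is 68, so PS = (1/2)(Q*)(P* - 68) = (1/2)(16)(56) = 448.

448.00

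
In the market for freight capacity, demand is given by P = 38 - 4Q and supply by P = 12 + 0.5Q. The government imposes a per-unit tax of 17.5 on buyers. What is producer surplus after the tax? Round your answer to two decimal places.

Pre-tax equilibrium: 38 - 4Q = 12 + 0.5Q gives Q* = 5.7778, P* = 14.8889.
With the tax, buyers' net willingness to pay falls by 17.5: (38 - 17.5) - 4Q = 12 + 0.5Q, so Q_t = 1.8889. Buyers pay P_b = 30.4444; sellers receive P_s = P_b - 17.5 = 12.9444.
Producer surplus is the triangle above supply below P_s: (1/2)(1.8889)(12.9444 - 12) = 0.892.

0.89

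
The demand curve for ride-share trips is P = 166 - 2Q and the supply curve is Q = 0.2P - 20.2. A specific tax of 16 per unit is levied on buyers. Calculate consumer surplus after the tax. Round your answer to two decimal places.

49.00

Rewriting supply in inverse form: P = 101 + 5Q.
Without the tax, 166 - 2Q = 101 + 5Q so Q* = 9.2857 and P* = 147.4286.
With the tax, buyers' net willingness to pay falls by 16: (166 - 16) - 2Q = 101 + 5Q, so Q_t = 7. Buyers pay P_b = 152; sellers receive P_s = P_b - 16 = 136.
CS = (1/2)(Q_t)(166 - P_b) = (1/2)(7)(14) = 49.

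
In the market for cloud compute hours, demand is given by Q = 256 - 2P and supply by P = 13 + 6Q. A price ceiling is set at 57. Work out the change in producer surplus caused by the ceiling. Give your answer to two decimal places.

Rewriting demand in inverse form: P = 128 - 0.5Q.
Free-market equilibrium: 128 - 0.5Q = 13 + 6Q gives Q* = 17.6923, P* = 119.1538.
At P = 57, sellers supply (57 - 13)/6 = 7.3333 while buyers want more, so the quantity traded is 7.3333 at price 57.
PS goes from (1/2)(17.6923)(106.1538) = 939.0533 to 161.3333 (computed as (57 - 13)(7.3333) - (1/2)(6)(7.3333)^2), a change of -777.7199.

-777.72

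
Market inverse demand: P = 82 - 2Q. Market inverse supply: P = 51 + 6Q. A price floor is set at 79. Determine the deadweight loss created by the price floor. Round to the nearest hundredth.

Free-market equilibrium: 82 - 2Q = 51 + 6Q gives Q* = 3.875, P* = 74.25.
At the floor price 79, quantity demanded is (82 - 79)/2 = 1.5; demand is the short side, so Q = 1.5 trades at P = 79.
At Q = 1.5 the demand price is 79 and the supply price is 60. Deadweight loss is the triangle between the curves from 1.5 to 3.875: (1/2)(79 - 60)(3.875 - 1.5) = 22.5625.

22.56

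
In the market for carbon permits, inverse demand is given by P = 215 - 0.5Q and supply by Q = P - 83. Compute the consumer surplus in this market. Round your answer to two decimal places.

1936.00

Rewriting supply in inverse form: P = 83 + Q.
Equilibrium: 215 - 0.5Q = 83 + Q, so Q* = 88 and P* = 171.
CS is the area between the demand curve and P* from 0 to Q*: (1/2)(88)(44) = 1936.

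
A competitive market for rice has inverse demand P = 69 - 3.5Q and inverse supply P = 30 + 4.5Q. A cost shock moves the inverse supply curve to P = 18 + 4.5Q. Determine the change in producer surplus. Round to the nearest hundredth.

37.97

Initial equilibrium: Q_0 = 4.875, P_0 = 51.9375; CS_0 = (1/2)(4.875)(17.0625) = 41.5898, PS_0 = (1/2)(4.875)(21.9375) = 53.4727.
New equilibrium: 69 - 3.5Q = 18 + 4.5Q gives Q_1 = 6.375, P_1 = 46.6875; CS_1 = 71.1211, PS_1 = 91.4414.
Change in producer surplus = 91.4414 - 53.4727 = 37.9688.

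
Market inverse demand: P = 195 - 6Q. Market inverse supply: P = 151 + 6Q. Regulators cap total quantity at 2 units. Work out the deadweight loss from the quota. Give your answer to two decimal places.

Without the quota, 195 - 6Q = 151 + 6Q gives Q* = 3.6667.
At Q = 2 the demand price is 195 - 6(2) = 183 and the supply price is 151 + 6(2) = 163.
Deadweight loss is the triangle between the curves from 2 to 3.6667: (1/2)(183 - 163)(3.6667 - 2) = 16.6667.

16.67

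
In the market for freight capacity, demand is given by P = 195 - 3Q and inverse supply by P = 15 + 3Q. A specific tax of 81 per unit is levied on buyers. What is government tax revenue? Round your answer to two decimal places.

Pre-tax equilibrium: 195 - 3Q = 15 + 3Q gives Q* = 30, P* = 105.
A tax on buyers shifts demand down by 81: (195 - 81) - 3Q = 15 + 3Q, so Q_t = 16.5. Buyers pay P_b = 145.5; sellers receive P_s = P_b - 81 = 64.5.
Revenue is the tax times quantity traded: 81 x 16.5 = 1336.5.

1336.50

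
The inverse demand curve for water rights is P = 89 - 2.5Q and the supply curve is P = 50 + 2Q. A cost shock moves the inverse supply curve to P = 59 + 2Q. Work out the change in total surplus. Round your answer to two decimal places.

Initial equilibrium: Q_0 = 8.6667, P_0 = 67.3333; CS_0 = (1/2)(8.6667)(21.6667) = 93.8889, PS_0 = (1/2)(8.6667)(17.3333) = 75.1111.
New equilibrium: 89 - 2.5Q = 59 + 2Q gives Q_1 = 6.6667, P_1 = 72.3333; CS_1 = 55.5556, PS_1 = 44.4444.
Change in total surplus = (55.5556 + 44.4444) - (93.8889 + 75.1111) = -69.

-69.00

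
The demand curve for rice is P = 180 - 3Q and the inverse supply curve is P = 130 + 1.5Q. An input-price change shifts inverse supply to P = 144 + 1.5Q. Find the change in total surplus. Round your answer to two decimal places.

-133.78

Initial equilibrium: Q_0 = 11.1111, P_0 = 146.6667; CS_0 = (1/2)(11.1111)(33.3333) = 185.1852, PS_0 = (1/2)(11.1111)(16.6667) = 92.5926.
New equilibrium: 180 - 3Q = 144 + 1.5Q gives Q_1 = 8, P_1 = 156; CS_1 = 96, PS_1 = 48.
Change in total surplus = (96 + 48) - (185.1852 + 92.5926) = -133.7778.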